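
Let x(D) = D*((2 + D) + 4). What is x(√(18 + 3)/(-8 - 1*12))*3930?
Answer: 8253/40 - 1179*√21 ≈ -5196.5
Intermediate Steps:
x(D) = D*(6 + D)
x(√(18 + 3)/(-8 - 1*12))*3930 = ((√(18 + 3)/(-8 - 1*12))*(6 + √(18 + 3)/(-8 - 1*12)))*3930 = ((√21/(-8 - 12))*(6 + √21/(-8 - 12)))*3930 = ((√21/(-20))*(6 + √21/(-20)))*3930 = ((√21*(-1/20))*(6 + √21*(-1/20)))*3930 = ((-√21/20)*(6 - √21/20))*3930 = -√21*(6 - √21/20)/20*3930 = -393*√21*(6 - √21/20)/2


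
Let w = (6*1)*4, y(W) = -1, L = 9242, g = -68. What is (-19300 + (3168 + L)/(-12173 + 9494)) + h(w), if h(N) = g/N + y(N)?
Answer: -103454759/5358 ≈ -19308.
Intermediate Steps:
w = 24 (w = 6*4 = 24)
h(N) = -1 - 68/N (h(N) = -68/N - 1 = -1 - 68/N)
(-19300 + (3168 + L)/(-12173 + 9494)) + h(w) = (-19300 + (3168 + 9242)/(-12173 + 9494)) + (-68 - 1*24)/24 = (-19300 + 12410/(-2679)) + (-68 - 24)/24 = (-19300 + 12410*(-1/2679)) + (1/24)*(-92) = (-19300 - 12410/2679) - 23/6 = -51717110/2679 - 23/6 = -103454759/5358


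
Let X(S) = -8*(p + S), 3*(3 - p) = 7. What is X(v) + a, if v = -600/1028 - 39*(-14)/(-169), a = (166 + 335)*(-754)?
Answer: -3785975942/10023 ≈ -3.7773e+5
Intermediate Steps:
p = ⅔ (p = 3 - ⅓*7 = 3 - 7/3 = ⅔ ≈ 0.66667)
a = -377754 (a = 501*(-754) = -377754)
v = -12744/3341 (v = -600*1/1028 + 546*(-1/169) = -150/257 - 42/13 = -12744/3341 ≈ -3.8144)
X(S) = -16/3 - 8*S (X(S) = -8*(⅔ + S) = -16/3 - 8*S)
X(v) + a = (-16/3 - 8*(-12744/3341)) - 377754 = (-16/3 + 101952/3341) - 377754 = 252400/10023 - 377754 = -3785975942/10023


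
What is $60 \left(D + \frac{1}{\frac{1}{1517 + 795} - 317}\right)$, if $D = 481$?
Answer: $\frac{7050480620}{244301} \approx 28860.0$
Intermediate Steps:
$60 \left(D + \frac{1}{\frac{1}{1517 + 795} - 317}\right) = 60 \left(481 + \frac{1}{\frac{1}{1517 + 795} - 317}\right) = 60 \left(481 + \frac{1}{\frac{1}{2312} - 317}\right) = 60 \left(481 + \frac{1}{- \frac{732903}{2312}}\right) = 60 \left(481 - \frac{2312}{732903}\right) = 60 \cdot \frac{352524031}{732903} = \frac{7050480620}{244301}$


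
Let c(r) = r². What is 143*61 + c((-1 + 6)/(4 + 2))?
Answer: 314053/36 ≈ 8723.7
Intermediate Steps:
143*61 + c((-1 + 6)/(4 + 2)) = 143*61 + ((-1 + 6)/(4 + 2))² = 8723 + (5/6)² = 8723 + (5*(⅙))² = 8723 + (⅚)² = 8723 + 25/36 = 314053/36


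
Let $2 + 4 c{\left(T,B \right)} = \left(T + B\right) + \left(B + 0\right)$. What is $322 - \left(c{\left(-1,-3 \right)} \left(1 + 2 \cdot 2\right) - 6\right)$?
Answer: $\frac{1357}{4} \approx 339.25$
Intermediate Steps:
$c{\left(T,B \right)} = - \frac{1}{2} + \frac{B}{2} + \frac{T}{4}$ ($c{\left(T,B \right)} = - \frac{1}{2} + \frac{\left(T + B\right) + \left(B + 0\right)}{4} = - \frac{1}{2} + \frac{\left(B + T\right) + B}{4} = - \frac{1}{2} + \frac{T + 2 B}{4} = - \frac{1}{2} + \left(\frac{B}{2} + \frac{T}{4}\right) = - \frac{1}{2} + \frac{B}{2} + \frac{T}{4}$)
$322 - \left(c{\left(-1,-3 \right)} \left(1 + 2 \cdot 2\right) - 6\right) = 322 - \left(\left(- \frac{1}{2} + \frac{1}{2} \left(-3\right) + \frac{1}{4} \left(-1\right)\right) \left(1 + 2 \cdot 2\right) - 6\right) = 322 - \left(\left(- \frac{1}{2} - \frac{3}{2} - \frac{1}{4}\right) \left(1 + 4\right) - 6\right) = 322 - \left(\left(- \frac{9}{4}\right) 5 - 6\right) = 322 - \left(- \frac{45}{4} - 6\right) = 322 - - \frac{69}{4} = 322 + \frac{69}{4} = \frac{1357}{4}$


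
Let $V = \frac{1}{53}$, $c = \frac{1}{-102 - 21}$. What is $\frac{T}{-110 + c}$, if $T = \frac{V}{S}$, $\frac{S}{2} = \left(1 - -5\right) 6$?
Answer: $- \frac{41}{17211432} \approx -2.3821 \cdot 10^{-6}$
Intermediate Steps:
$S = 72$ ($S = 2 \left(1 - -5\right) 6 = 2 \left(1 + 5\right) 6 = 2 \cdot 6 \cdot 6 = 2 \cdot 36 = 72$)
$c = - \frac{1}{123}$ ($c = \frac{1}{-123} = - \frac{1}{123} \approx -0.0081301$)
$V = \frac{1}{53} \approx 0.018868$
$T = \frac{1}{3816}$ ($T = \frac{1}{53 \cdot 72} = \frac{1}{53} \cdot \frac{1}{72} = \frac{1}{3816} \approx 0.00026205$)
$\frac{T}{-110 + c} = \frac{1}{-110 - \frac{1}{123}} \cdot \frac{1}{3816} = \frac{1}{- \frac{13531}{123}} \cdot \frac{1}{3816} = \left(- \frac{123}{13531}\right) \frac{1}{3816} = - \frac{41}{17211432}$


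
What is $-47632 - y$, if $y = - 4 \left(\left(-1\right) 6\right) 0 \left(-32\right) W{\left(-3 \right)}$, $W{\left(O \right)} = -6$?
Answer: $-47632$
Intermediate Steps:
$y = 0$ ($y = - 4 \left(\left(-1\right) 6\right) 0 \left(-32\right) \left(-6\right) = \left(-4\right) \left(-6\right) 0 \left(-32\right) \left(-6\right) = 24 \cdot 0 \left(-32\right) \left(-6\right) = 0 \left(-32\right) \left(-6\right) = 0 \left(-6\right) = 0$)
$-47632 - y = -47632 - 0 = -47632 + 0 = -47632$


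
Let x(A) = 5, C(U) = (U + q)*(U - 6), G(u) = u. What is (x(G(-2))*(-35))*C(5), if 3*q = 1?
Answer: 2800/3 ≈ 933.33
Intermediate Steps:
q = ⅓ (q = (⅓)*1 = ⅓ ≈ 0.33333)
C(U) = (-6 + U)*(⅓ + U) (C(U) = (U + ⅓)*(U - 6) = (⅓ + U)*(-6 + U) = (-6 + U)*(⅓ + U))
(x(G(-2))*(-35))*C(5) = (5*(-35))*(-2 + 5² - 17/3*5) = -175*(-2 + 25 - 85/3) = -175*(-16/3) = 2800/3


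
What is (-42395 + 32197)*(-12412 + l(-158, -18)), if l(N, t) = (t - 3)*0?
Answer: 126577576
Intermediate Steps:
l(N, t) = 0 (l(N, t) = (-3 + t)*0 = 0)
(-42395 + 32197)*(-12412 + l(-158, -18)) = (-42395 + 32197)*(-12412 + 0) = -10198*(-12412) = 126577576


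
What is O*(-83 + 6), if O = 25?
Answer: -1925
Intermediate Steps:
O*(-83 + 6) = 25*(-83 + 6) = 25*(-77) = -1925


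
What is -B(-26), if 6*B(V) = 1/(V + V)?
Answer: 1/312 ≈ 0.0032051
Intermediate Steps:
B(V) = 1/(12*V) (B(V) = 1/(6*(V + V)) = 1/(6*((2*V))) = (1/(2*V))/6 = 1/(12*V))
-B(-26) = -1/(12*(-26)) = -(-1)/(12*26) = -1*(-1/312) = 1/312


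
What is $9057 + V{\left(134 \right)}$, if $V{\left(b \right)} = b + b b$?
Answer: $27147$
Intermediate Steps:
$V{\left(b \right)} = b + b^{2}$
$9057 + V{\left(134 \right)} = 9057 + 134 \left(1 + 134\right) = 9057 + 134 \cdot 135 = 9057 + 18090 = 27147$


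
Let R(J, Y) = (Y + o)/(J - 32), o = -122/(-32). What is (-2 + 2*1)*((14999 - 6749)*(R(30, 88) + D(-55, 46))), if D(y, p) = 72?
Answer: 0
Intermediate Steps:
o = 61/16 (o = -122*(-1/32) = 61/16 ≈ 3.8125)
R(J, Y) = (61/16 + Y)/(-32 + J) (R(J, Y) = (Y + 61/16)/(J - 32) = (61/16 + Y)/(-32 + J))
(-2 + 2*1)*((14999 - 6749)*(R(30, 88) + D(-55, 46))) = (-2 + 2*1)*((14999 - 6749)*((61/16 + 88)/(-32 + 30) + 72)) = (-2 + 2)*(8250*((1469/16)/(-2) + 72)) = 0*(8250*(-1/2*1469/16 + 72)) = 0*(8250*(-1469/32 + 72)) = 0*(8250*(835/32)) = 0*(3444375/16) = 0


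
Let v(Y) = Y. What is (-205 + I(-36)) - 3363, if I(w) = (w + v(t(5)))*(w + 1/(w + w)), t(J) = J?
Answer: -176513/72 ≈ -2451.6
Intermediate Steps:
I(w) = (5 + w)*(w + 1/(2*w)) (I(w) = (w + 5)*(w + 1/(w + w)) = (5 + w)*(w + 1/(2*w)))
(-205 + I(-36)) - 3363 = (-205 + (½ + (-36)² + 5*(-36) + (5/2)/(-36))) - 3363 = (-205 + (½ + 1296 - 180 + (5/2)*(-1/36))) - 3363 = (-205 + (½ + 1296 - 180 - 5/72)) - 3363 = (-205 + 80383/72) - 3363 = 65623/72 - 3363 = -176513/72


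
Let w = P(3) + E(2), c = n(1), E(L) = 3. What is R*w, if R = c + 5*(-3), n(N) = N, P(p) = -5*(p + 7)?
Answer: 658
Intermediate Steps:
P(p) = -35 - 5*p (P(p) = -5*(7 + p) = -35 - 5*p)
c = 1
w = -47 (w = (-35 - 5*3) + 3 = (-35 - 15) + 3 = -50 + 3 = -47)
R = -14 (R = 1 + 5*(-3) = 1 - 15 = -14)
R*w = -14*(-47) = 658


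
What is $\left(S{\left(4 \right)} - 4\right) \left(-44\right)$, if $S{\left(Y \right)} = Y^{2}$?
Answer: $-528$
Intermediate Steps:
$\left(S{\left(4 \right)} - 4\right) \left(-44\right) = \left(4^{2} - 4\right) \left(-44\right) = \left(16 - 4\right) \left(-44\right) = 12 \left(-44\right) = -528$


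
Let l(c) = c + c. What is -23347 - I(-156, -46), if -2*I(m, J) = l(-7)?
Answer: -23354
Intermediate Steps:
l(c) = 2*c
I(m, J) = 7 (I(m, J) = -(-7) = -½*(-14) = 7)
-23347 - I(-156, -46) = -23347 - 1*7 = -23347 - 7 = -23354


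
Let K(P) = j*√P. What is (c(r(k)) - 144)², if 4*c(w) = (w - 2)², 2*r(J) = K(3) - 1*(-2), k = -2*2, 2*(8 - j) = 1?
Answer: 72718825/4096 + 127875*√3/256 ≈ 18619.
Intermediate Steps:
j = 15/2 (j = 8 - ½*1 = 8 - ½ = 15/2 ≈ 7.5000)
K(P) = 15*√P/2
k = -4
r(J) = 1 + 15*√3/4 (r(J) = (15*√3/2 - 1*(-2))/2 = (15*√3/2 + 2)/2 = (2 + 15*√3/2)/2 = 1 + 15*√3/4)
c(w) = (-2 + w)²/4 (c(w) = (w - 2)²/4 = (-2 + w)²/4)
(c(r(k)) - 144)² = ((-2 + (1 + 15*√3/4))²/4 - 144)² = ((-1 + 15*√3/4)²/4 - 144)² = (-144 + (-1 + 15*√3/4)²/4)²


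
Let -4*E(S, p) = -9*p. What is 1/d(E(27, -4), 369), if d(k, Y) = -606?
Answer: -1/606 ≈ -0.0016502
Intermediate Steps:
E(S, p) = 9*p/4 (E(S, p) = -(-9)*p/4 = 9*p/4)
1/d(E(27, -4), 369) = 1/(-606) = -1/606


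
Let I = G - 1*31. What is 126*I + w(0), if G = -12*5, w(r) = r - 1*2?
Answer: -11468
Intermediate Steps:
w(r) = -2 + r (w(r) = r - 2 = -2 + r)
G = -60
I = -91 (I = -60 - 1*31 = -60 - 31 = -91)
126*I + w(0) = 126*(-91) + (-2 + 0) = -11466 - 2 = -11468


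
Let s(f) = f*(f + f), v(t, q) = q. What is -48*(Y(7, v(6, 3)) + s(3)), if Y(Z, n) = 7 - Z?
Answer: -864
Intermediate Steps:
s(f) = 2*f**2 (s(f) = f*(2*f) = 2*f**2)
-48*(Y(7, v(6, 3)) + s(3)) = -48*((7 - 1*7) + 2*3**2) = -48*((7 - 7) + 2*9) = -48*(0 + 18) = -48*18 = -864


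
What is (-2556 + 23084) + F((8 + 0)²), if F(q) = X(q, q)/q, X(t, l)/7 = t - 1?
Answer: 1314233/64 ≈ 20535.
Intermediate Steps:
X(t, l) = -7 + 7*t (X(t, l) = 7*(t - 1) = 7*(-1 + t) = -7 + 7*t)
F(q) = (-7 + 7*q)/q
(-2556 + 23084) + F((8 + 0)²) = (-2556 + 23084) + (7 - 7/(8 + 0)²) = 20528 + (7 - 7/(8²)) = 20528 + (7 - 7/64) = 20528 + 441/64 = 1314233/64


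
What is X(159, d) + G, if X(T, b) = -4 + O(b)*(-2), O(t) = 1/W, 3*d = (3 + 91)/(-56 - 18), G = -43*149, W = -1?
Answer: -6409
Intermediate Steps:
G = -6407
d = -47/111 (d = ((3 + 91)/(-56 - 18))/3 = (94/(-74))/3 = (94*(-1/74))/3 = (⅓)*(-47/37) = -47/111 ≈ -0.42342)
O(t) = -1 (O(t) = 1/(-1) = -1)
X(T, b) = -2 (X(T, b) = -4 - 1*(-2) = -4 + 2 = -2)
X(159, d) + G = -2 - 6407 = -6409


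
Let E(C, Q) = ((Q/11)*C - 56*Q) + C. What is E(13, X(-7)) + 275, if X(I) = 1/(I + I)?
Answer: 44955/154 ≈ 291.92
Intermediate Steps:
X(I) = 1/(2*I)
E(C, Q) = C - 56*Q + C*Q/11 (E(C, Q) = ((Q*(1/11))*C - 56*Q) + C = ((Q/11)*C - 56*Q) + C = (C*Q/11 - 56*Q) + C = (-56*Q + C*Q/11) + C = C - 56*Q + C*Q/11)
E(13, X(-7)) + 275 = (13 - 28/(-7) + (1/11)*13*((1/2)/(-7))) + 275 = (13 - 28*(-1)/7 + (1/11)*13*((1/2)*(-1/7))) + 275 = (13 - 56*(-1/14) + (1/11)*13*(-1/14)) + 275 = (13 + 4 - 13/154) + 275 = 2605/154 + 275 = 44955/154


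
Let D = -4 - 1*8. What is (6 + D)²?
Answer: 36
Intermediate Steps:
D = -12 (D = -4 - 8 = -12)
(6 + D)² = (6 - 12)² = (-6)² = 36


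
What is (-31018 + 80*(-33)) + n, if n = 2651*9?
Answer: -9799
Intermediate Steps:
n = 23859
(-31018 + 80*(-33)) + n = (-31018 + 80*(-33)) + 23859 = (-31018 - 2640) + 23859 = -33658 + 23859 = -9799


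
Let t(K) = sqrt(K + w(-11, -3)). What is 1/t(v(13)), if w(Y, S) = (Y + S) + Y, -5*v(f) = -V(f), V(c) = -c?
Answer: -I*sqrt(690)/138 ≈ -0.19035*I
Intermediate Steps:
v(f) = -f/5 (v(f) = -(-1)*(-f)/5 = -f/5)
w(Y, S) = S + 2*Y (w(Y, S) = (S + Y) + Y = S + 2*Y)
t(K) = sqrt(-25 + K) (t(K) = sqrt(K + (-3 + 2*(-11))) = sqrt(K + (-3 - 22)) = sqrt(K - 25) = sqrt(-25 + K))
1/t(v(13)) = 1/(sqrt(-25 - 1/5*13)) = 1/(sqrt(-25 - 13/5)) = 1/(sqrt(-138/5)) = 1/(I*sqrt(690)/5) = -I*sqrt(690)/138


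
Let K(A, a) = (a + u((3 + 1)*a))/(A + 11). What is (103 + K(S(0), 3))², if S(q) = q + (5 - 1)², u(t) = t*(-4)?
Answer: 92416/9 ≈ 10268.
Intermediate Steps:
u(t) = -4*t
S(q) = 16 + q (S(q) = q + 4² = q + 16 = 16 + q)
K(A, a) = -15*a/(11 + A) (K(A, a) = (a - 4*(3 + 1)*a)/(A + 11) = (a - 16*a)/(11 + A) = (-15*a)/(11 + A) = -15*a/(11 + A))
(103 + K(S(0), 3))² = (103 - 15*3/(11 + (16 + 0)))² = (103 - 15*3/(11 + 16))² = (103 - 15*3/27)² = (103 - 15*3*1/27)² = (103 - 5/3)² = (304/3)² = 92416/9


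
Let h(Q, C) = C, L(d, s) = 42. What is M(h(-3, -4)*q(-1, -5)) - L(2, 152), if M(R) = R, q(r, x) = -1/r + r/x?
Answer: -234/5 ≈ -46.800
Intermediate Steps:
M(h(-3, -4)*q(-1, -5)) - L(2, 152) = -4*(-1/(-1) - 1/(-5)) - 1*42 = -4*(-1*(-1) - 1*(-⅕)) - 42 = -4*(1 + ⅕) - 42 = -4*6/5 - 42 = -24/5 - 42 = -234/5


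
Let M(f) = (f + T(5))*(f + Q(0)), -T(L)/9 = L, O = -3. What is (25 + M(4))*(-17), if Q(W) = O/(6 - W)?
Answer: 4029/2 ≈ 2014.5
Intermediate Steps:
T(L) = -9*L
Q(W) = -3/(6 - W)
M(f) = (-45 + f)*(-1/2 + f) (M(f) = (f - 9*5)*(f + 3/(-6 + 0)) = (f - 45)*(f + 3/(-6)) = (-45 + f)*(f + 3*(-1/6)) = (-45 + f)*(f - 1/2) = (-45 + f)*(-1/2 + f))
(25 + M(4))*(-17) = (25 + (45/2 + 4**2 - 91/2*4))*(-17) = (25 + (45/2 + 16 - 182))*(-17) = (25 - 287/2)*(-17) = -237/2*(-17) = 4029/2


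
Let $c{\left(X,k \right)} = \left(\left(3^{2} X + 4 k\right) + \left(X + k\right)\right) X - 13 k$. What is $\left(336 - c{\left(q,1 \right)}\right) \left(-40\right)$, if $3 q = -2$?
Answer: $- \frac{125240}{9} \approx -13916.0$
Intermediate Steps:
$q = - \frac{2}{3}$ ($q = \frac{1}{3} \left(-2\right) = - \frac{2}{3} \approx -0.66667$)
$c{\left(X,k \right)} = - 13 k + X \left(5 k + 10 X\right)$ ($c{\left(X,k \right)} = \left(\left(9 X + 4 k\right) + \left(X + k\right)\right) X - 13 k = \left(\left(4 k + 9 X\right) + \left(X + k\right)\right) X - 13 k = \left(5 k + 10 X\right) X - 13 k = X \left(5 k + 10 X\right) - 13 k = - 13 k + X \left(5 k + 10 X\right)$)
$\left(336 - c{\left(q,1 \right)}\right) \left(-40\right) = \left(336 - \left(\left(-13\right) 1 + 10 \left(- \frac{2}{3}\right)^{2} + 5 \left(- \frac{2}{3}\right) 1\right)\right) \left(-40\right) = \left(336 - \left(-13 + 10 \cdot \frac{4}{9} - \frac{10}{3}\right)\right) \left(-40\right) = \left(336 - \left(-13 + \frac{40}{9} - \frac{10}{3}\right)\right) \left(-40\right) = \left(336 - - \frac{107}{9}\right) \left(-40\right) = \left(336 + \frac{107}{9}\right) \left(-40\right) = \frac{3131}{9} \left(-40\right) = - \frac{125240}{9}$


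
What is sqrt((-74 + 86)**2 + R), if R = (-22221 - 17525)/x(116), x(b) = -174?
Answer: sqrt(2818887)/87 ≈ 19.298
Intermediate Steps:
R = 19873/87 (R = (-22221 - 17525)/(-174) = -39746*(-1/174) = 19873/87 ≈ 228.43)
sqrt((-74 + 86)**2 + R) = sqrt((-74 + 86)**2 + 19873/87) = sqrt(12**2 + 19873/87) = sqrt(144 + 19873/87) = sqrt(32401/87) = sqrt(2818887)/87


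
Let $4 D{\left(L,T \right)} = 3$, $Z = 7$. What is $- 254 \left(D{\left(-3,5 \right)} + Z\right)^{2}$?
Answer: $- \frac{122047}{8} \approx -15256.0$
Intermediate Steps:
$D{\left(L,T \right)} = \frac{3}{4}$ ($D{\left(L,T \right)} = \frac{1}{4} \cdot 3 = \frac{3}{4}$)
$- 254 \left(D{\left(-3,5 \right)} + Z\right)^{2} = - 254 \left(\frac{3}{4} + 7\right)^{2} = - 254 \left(\frac{31}{4}\right)^{2} = \left(-254\right) \frac{961}{16} = - \frac{122047}{8}$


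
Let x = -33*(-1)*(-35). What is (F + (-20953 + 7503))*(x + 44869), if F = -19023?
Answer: -1419524722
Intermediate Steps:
x = -1155 (x = 33*(-35) = -1155)
(F + (-20953 + 7503))*(x + 44869) = (-19023 + (-20953 + 7503))*(-1155 + 44869) = (-19023 - 13450)*43714 = -32473*43714 = -1419524722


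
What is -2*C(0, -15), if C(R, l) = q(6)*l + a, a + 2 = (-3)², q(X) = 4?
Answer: 106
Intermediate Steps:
a = 7 (a = -2 + (-3)² = -2 + 9 = 7)
C(R, l) = 7 + 4*l (C(R, l) = 4*l + 7 = 7 + 4*l)
-2*C(0, -15) = -2*(7 + 4*(-15)) = -2*(7 - 60) = -2*(-53) = 106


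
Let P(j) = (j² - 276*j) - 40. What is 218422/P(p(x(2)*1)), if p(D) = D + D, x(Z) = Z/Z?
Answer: -109211/294 ≈ -371.47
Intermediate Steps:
x(Z) = 1
p(D) = 2*D
P(j) = -40 + j² - 276*j
218422/P(p(x(2)*1)) = 218422/(-40 + (2*(1*1))² - 552*1*1) = 218422/(-40 + (2*1)² - 552) = 218422/(-40 + 2² - 276*2) = 218422/(-40 + 4 - 552) = 218422/(-588) = 218422*(-1/588) = -109211/294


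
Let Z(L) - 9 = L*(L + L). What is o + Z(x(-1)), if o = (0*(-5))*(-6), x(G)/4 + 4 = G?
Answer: 809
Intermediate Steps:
x(G) = -16 + 4*G
o = 0 (o = 0*(-6) = 0)
Z(L) = 9 + 2*L² (Z(L) = 9 + L*(L + L) = 9 + L*(2*L) = 9 + 2*L²)
o + Z(x(-1)) = 0 + (9 + 2*(-16 + 4*(-1))²) = 0 + (9 + 2*(-16 - 4)²) = 0 + (9 + 2*(-20)²) = 0 + (9 + 2*400) = 0 + (9 + 800) = 0 + 809 = 809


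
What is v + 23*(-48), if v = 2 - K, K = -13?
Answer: -1089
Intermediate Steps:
v = 15 (v = 2 - 1*(-13) = 2 + 13 = 15)
v + 23*(-48) = 15 + 23*(-48) = 15 - 1104 = -1089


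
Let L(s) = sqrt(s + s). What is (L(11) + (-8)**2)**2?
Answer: (64 + sqrt(22))**2 ≈ 4718.4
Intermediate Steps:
L(s) = sqrt(2)*sqrt(s) (L(s) = sqrt(2*s) = sqrt(2)*sqrt(s))
(L(11) + (-8)**2)**2 = (sqrt(2)*sqrt(11) + (-8)**2)**2 = (sqrt(22) + 64)**2 = (64 + sqrt(22))**2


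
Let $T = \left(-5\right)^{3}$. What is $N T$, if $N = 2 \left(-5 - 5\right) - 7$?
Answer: $3375$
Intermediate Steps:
$N = -27$ ($N = 2 \left(-5 - 5\right) - 7 = 2 \left(-10\right) - 7 = -20 - 7 = -27$)
$T = -125$
$N T = \left(-27\right) \left(-125\right) = 3375$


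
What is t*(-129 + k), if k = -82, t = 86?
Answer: -18146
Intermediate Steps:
t*(-129 + k) = 86*(-129 - 82) = 86*(-211) = -18146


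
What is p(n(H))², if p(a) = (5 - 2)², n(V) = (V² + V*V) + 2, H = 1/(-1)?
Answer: 81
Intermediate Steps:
H = -1
n(V) = 2 + 2*V² (n(V) = (V² + V²) + 2 = 2*V² + 2 = 2 + 2*V²)
p(a) = 9 (p(a) = 3² = 9)
p(n(H))² = 9² = 81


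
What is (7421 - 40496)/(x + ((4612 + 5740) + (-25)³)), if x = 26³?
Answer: -3675/1367 ≈ -2.6884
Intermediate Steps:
x = 17576
(7421 - 40496)/(x + ((4612 + 5740) + (-25)³)) = (7421 - 40496)/(17576 + ((4612 + 5740) + (-25)³)) = -33075/(17576 + (10352 - 15625)) = -33075/(17576 - 5273) = -33075/12303 = -33075*1/12303 = -3675/1367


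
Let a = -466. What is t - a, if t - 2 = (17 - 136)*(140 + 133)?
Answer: -32019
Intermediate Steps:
t = -32485 (t = 2 + (17 - 136)*(140 + 133) = 2 - 119*273 = 2 - 32487 = -32485)
t - a = -32485 - 1*(-466) = -32485 + 466 = -32019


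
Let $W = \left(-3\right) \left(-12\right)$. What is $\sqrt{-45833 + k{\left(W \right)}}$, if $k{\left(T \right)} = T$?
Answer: $i \sqrt{45797} \approx 214.0 i$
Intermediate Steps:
$W = 36$
$\sqrt{-45833 + k{\left(W \right)}} = \sqrt{-45833 + 36} = \sqrt{-45797} = i \sqrt{45797}$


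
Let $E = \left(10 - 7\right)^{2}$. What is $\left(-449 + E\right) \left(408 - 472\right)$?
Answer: $28160$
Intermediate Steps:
$E = 9$ ($E = 3^{2} = 9$)
$\left(-449 + E\right) \left(408 - 472\right) = \left(-449 + 9\right) \left(408 - 472\right) = \left(-440\right) \left(-64\right) = 28160$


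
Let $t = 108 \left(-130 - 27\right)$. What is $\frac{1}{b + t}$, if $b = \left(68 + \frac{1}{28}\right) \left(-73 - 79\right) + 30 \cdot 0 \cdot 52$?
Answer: $- \frac{7}{191082} \approx -3.6633 \cdot 10^{-5}$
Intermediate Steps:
$t = -16956$ ($t = 108 \left(-157\right) = -16956$)
$b = - \frac{72390}{7}$ ($b = \left(68 + \frac{1}{28}\right) \left(-152\right) + 0 \cdot 52 = \frac{1905}{28} \left(-152\right) + 0 = - \frac{72390}{7} + 0 = - \frac{72390}{7} \approx -10341.0$)
$\frac{1}{b + t} = \frac{1}{- \frac{72390}{7} - 16956} = \frac{1}{- \frac{191082}{7}} = - \frac{7}{191082}$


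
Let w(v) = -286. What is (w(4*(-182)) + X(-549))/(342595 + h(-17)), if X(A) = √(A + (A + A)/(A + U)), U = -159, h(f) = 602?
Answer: -286/343197 + I*√7622682/40497246 ≈ -0.00083334 + 6.8175e-5*I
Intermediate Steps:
X(A) = √(A + 2*A/(-159 + A)) (X(A) = √(A + (A + A)/(A - 159)) = √(A + (2*A)/(-159 + A)) = √(A + 2*A/(-159 + A)))
(w(4*(-182)) + X(-549))/(342595 + h(-17)) = (-286 + √(-549*(-157 - 549)/(-159 - 549)))/(342595 + 602) = (-286 + √(-549*(-706)/(-708)))/343197 = (-286 + √(-549*(-1/708)*(-706)))*(1/343197) = (-286 + √(-64599/118))*(1/343197) = (-286 + I*√7622682/118)*(1/343197) = -286/343197 + I*√7622682/40497246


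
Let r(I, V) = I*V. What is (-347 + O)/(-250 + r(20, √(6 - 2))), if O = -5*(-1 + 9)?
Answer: 129/70 ≈ 1.8429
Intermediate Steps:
O = -40 (O = -5*8 = -40)
(-347 + O)/(-250 + r(20, √(6 - 2))) = (-347 - 40)/(-250 + 20*√(6 - 2)) = -387/(-250 + 20*√4) = -387/(-250 + 20*2) = -387/(-250 + 40) = -387/(-210) = -387*(-1/210) = 129/70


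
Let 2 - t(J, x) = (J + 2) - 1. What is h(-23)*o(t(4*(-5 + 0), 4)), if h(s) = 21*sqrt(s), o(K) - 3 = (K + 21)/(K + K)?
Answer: 84*I*sqrt(23) ≈ 402.85*I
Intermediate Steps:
t(J, x) = 1 - J (t(J, x) = 2 - ((J + 2) - 1) = 2 - ((2 + J) - 1) = 2 - (1 + J) = 2 + (-1 - J) = 1 - J)
o(K) = 3 + (21 + K)/(2*K) (o(K) = 3 + (K + 21)/(K + K) = 3 + (21 + K)/((2*K)) = 3 + (21 + K)*(1/(2*K)) = 3 + (21 + K)/(2*K))
h(-23)*o(t(4*(-5 + 0), 4)) = (21*sqrt(-23))*(7*(3 + (1 - 4*(-5 + 0)))/(2*(1 - 4*(-5 + 0)))) = (21*(I*sqrt(23)))*(7*(3 + (1 - 4*(-5)))/(2*(1 - 4*(-5)))) = (21*I*sqrt(23))*(7*(3 + (1 - 1*(-20)))/(2*(1 - 1*(-20)))) = (21*I*sqrt(23))*(7*(3 + (1 + 20))/(2*(1 + 20))) = (21*I*sqrt(23))*((7/2)*(3 + 21)/21) = (21*I*sqrt(23))*((7/2)*(1/21)*24) = (21*I*sqrt(23))*4 = 84*I*sqrt(23)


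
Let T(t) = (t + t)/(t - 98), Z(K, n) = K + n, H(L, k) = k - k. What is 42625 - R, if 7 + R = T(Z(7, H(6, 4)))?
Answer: 554218/13 ≈ 42632.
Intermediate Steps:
H(L, k) = 0
T(t) = 2*t/(-98 + t) (T(t) = (2*t)/(-98 + t) = 2*t/(-98 + t))
R = -93/13 (R = -7 + 2*(7 + 0)/(-98 + (7 + 0)) = -7 + 2*7/(-98 + 7) = -7 + 2*7/(-91) = -7 + 2*7*(-1/91) = -7 - 2/13 = -93/13 ≈ -7.1538)
42625 - R = 42625 - 1*(-93/13) = 42625 + 93/13 = 554218/13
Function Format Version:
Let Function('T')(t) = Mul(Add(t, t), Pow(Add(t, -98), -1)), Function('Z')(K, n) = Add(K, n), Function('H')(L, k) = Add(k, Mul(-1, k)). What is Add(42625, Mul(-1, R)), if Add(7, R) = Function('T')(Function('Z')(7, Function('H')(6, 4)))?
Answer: Rational(554218, 13) ≈ 42632.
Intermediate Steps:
Function('H')(L, k) = 0
Function('T')(t) = Mul(2, t, Pow(Add(-98, t), -1)) (Function('T')(t) = Mul(Mul(2, t), Pow(Add(-98, t), -1)) = Mul(2, t, Pow(Add(-98, t), -1)))
R = Rational(-93, 13) (R = Add(-7, Mul(2, Add(7, 0), Pow(Add(-98, Add(7, 0)), -1))) = Add(-7, Mul(2, 7, Pow(Add(-98, 7), -1))) = Add(-7, Mul(2, 7, Pow(-91, -1))) = Add(-7, Mul(2, 7, Rational(-1, 91))) = Add(-7, Rational(-2, 13)) = Rational(-93, 13) ≈ -7.1538)
Add(42625, Mul(-1, R)) = Add(42625, Mul(-1, Rational(-93, 13))) = Add(42625, Rational(93, 13)) = Rational(554218, 13)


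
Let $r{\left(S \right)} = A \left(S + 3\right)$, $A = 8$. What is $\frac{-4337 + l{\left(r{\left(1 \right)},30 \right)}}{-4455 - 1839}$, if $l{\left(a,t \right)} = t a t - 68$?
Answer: $- \frac{24395}{6294} \approx -3.8759$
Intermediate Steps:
$r{\left(S \right)} = 24 + 8 S$ ($r{\left(S \right)} = 8 \left(S + 3\right) = 8 \left(3 + S\right) = 24 + 8 S$)
$l{\left(a,t \right)} = -68 + a t^{2}$ ($l{\left(a,t \right)} = a t t - 68 = a t^{2} - 68 = -68 + a t^{2}$)
$\frac{-4337 + l{\left(r{\left(1 \right)},30 \right)}}{-4455 - 1839} = \frac{-4337 - \left(68 - \left(24 + 8 \cdot 1\right) 30^{2}\right)}{-4455 - 1839} = \frac{-4337 - \left(68 - \left(24 + 8\right) 900\right)}{-6294} = \left(-4337 + \left(-68 + 32 \cdot 900\right)\right) \left(- \frac{1}{6294}\right) = \left(-4337 + \left(-68 + 28800\right)\right) \left(- \frac{1}{6294}\right) = \left(-4337 + 28732\right) \left(- \frac{1}{6294}\right) = 24395 \left(- \frac{1}{6294}\right) = - \frac{24395}{6294}$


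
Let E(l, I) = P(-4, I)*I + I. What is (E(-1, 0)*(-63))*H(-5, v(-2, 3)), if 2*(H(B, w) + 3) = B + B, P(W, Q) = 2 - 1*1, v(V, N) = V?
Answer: 0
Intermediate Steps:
P(W, Q) = 1 (P(W, Q) = 2 - 1 = 1)
H(B, w) = -3 + B (H(B, w) = -3 + (B + B)/2 = -3 + (2*B)/2 = -3 + B)
E(l, I) = 2*I (E(l, I) = 1*I + I = I + I = 2*I)
(E(-1, 0)*(-63))*H(-5, v(-2, 3)) = ((2*0)*(-63))*(-3 - 5) = (0*(-63))*(-8) = 0*(-8) = 0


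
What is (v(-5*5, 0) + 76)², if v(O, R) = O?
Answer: 2601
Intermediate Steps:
(v(-5*5, 0) + 76)² = (-5*5 + 76)² = (-25 + 76)² = 51² = 2601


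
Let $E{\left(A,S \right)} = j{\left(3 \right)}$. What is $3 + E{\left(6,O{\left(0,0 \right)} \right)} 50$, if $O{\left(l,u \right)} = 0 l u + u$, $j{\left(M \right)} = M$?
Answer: $153$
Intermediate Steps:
$O{\left(l,u \right)} = u$ ($O{\left(l,u \right)} = 0 u + u = 0 + u = u$)
$E{\left(A,S \right)} = 3$
$3 + E{\left(6,O{\left(0,0 \right)} \right)} 50 = 3 + 3 \cdot 50 = 3 + 150 = 153$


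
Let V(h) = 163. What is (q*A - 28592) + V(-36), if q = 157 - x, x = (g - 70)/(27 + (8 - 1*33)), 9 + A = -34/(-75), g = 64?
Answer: -446947/15 ≈ -29796.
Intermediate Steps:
A = -641/75 (A = -9 - 34/(-75) = -9 - 34*(-1/75) = -9 + 34/75 = -641/75 ≈ -8.5467)
x = -3 (x = (64 - 70)/(27 + (8 - 1*33)) = -6/(27 + (8 - 33)) = -6/(27 - 25) = -6/2 = -6*1/2 = -3)
q = 160 (q = 157 - 1*(-3) = 157 + 3 = 160)
(q*A - 28592) + V(-36) = (160*(-641/75) - 28592) + 163 = (-20512/15 - 28592) + 163 = -449392/15 + 163 = -446947/15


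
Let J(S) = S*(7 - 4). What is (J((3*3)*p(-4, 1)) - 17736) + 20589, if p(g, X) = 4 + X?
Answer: 2988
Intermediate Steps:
J(S) = 3*S (J(S) = S*3 = 3*S)
(J((3*3)*p(-4, 1)) - 17736) + 20589 = (3*((3*3)*(4 + 1)) - 17736) + 20589 = (3*(9*5) - 17736) + 20589 = (3*45 - 17736) + 20589 = (135 - 17736) + 20589 = -17601 + 20589 = 2988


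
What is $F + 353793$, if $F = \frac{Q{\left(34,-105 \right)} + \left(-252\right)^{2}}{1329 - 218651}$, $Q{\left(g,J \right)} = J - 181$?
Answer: $\frac{38443469564}{108661} \approx 3.5379 \cdot 10^{5}$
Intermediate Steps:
$Q{\left(g,J \right)} = -181 + J$ ($Q{\left(g,J \right)} = J - 181 = -181 + J$)
$F = - \frac{31609}{108661}$ ($F = \frac{\left(-181 - 105\right) + \left(-252\right)^{2}}{1329 - 218651} = \frac{-286 + 63504}{-217322} = 63218 \left(- \frac{1}{217322}\right) = - \frac{31609}{108661} \approx -0.2909$)
$F + 353793 = - \frac{31609}{108661} + 353793 = \frac{38443469564}{108661}$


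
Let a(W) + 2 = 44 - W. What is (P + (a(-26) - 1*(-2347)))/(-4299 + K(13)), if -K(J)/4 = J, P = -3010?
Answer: 595/4351 ≈ 0.13675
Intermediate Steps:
a(W) = 42 - W (a(W) = -2 + (44 - W) = 42 - W)
K(J) = -4*J
(P + (a(-26) - 1*(-2347)))/(-4299 + K(13)) = (-3010 + ((42 - 1*(-26)) - 1*(-2347)))/(-4299 - 4*13) = (-3010 + ((42 + 26) + 2347))/(-4299 - 52) = (-3010 + (68 + 2347))/(-4351) = (-3010 + 2415)*(-1/4351) = -595*(-1/4351) = 595/4351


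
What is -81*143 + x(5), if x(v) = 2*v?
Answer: -11573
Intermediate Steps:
-81*143 + x(5) = -81*143 + 2*5 = -11583 + 10 = -11573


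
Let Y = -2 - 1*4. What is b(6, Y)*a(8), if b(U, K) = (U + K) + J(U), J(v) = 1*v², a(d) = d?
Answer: 288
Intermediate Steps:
Y = -6 (Y = -2 - 4 = -6)
J(v) = v²
b(U, K) = K + U + U² (b(U, K) = (U + K) + U² = (K + U) + U² = K + U + U²)
b(6, Y)*a(8) = (-6 + 6 + 6²)*8 = (-6 + 6 + 36)*8 = 36*8 = 288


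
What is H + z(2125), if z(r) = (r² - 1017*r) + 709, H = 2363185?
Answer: 4718394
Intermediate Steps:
z(r) = 709 + r² - 1017*r
H + z(2125) = 2363185 + (709 + 2125² - 1017*2125) = 2363185 + (709 + 4515625 - 2161125) = 2363185 + 2355209 = 4718394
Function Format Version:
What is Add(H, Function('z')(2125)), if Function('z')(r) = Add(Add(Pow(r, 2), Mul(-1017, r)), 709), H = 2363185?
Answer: 4718394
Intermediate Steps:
Function('z')(r) = Add(709, Pow(r, 2), Mul(-1017, r))
Add(H, Function('z')(2125)) = Add(2363185, Add(709, Pow(2125, 2), Mul(-1017, 2125))) = Add(2363185, Add(709, 4515625, -2161125)) = Add(2363185, 2355209) = 4718394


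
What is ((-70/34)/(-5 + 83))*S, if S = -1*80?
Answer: 1400/663 ≈ 2.1116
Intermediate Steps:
S = -80
((-70/34)/(-5 + 83))*S = ((-70/34)/(-5 + 83))*(-80) = ((-70*1/34)/78)*(-80) = ((1/78)*(-35/17))*(-80) = -35/1326*(-80) = 1400/663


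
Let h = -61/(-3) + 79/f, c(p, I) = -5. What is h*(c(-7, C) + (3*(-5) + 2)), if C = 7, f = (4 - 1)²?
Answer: -524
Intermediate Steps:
f = 9 (f = 3² = 9)
h = 262/9 (h = -61/(-3) + 79/9 = -61*(-⅓) + 79*(⅑) = 61/3 + 79/9 = 262/9 ≈ 29.111)
h*(c(-7, C) + (3*(-5) + 2)) = 262*(-5 + (3*(-5) + 2))/9 = 262*(-5 + (-15 + 2))/9 = 262*(-5 - 13)/9 = (262/9)*(-18) = -524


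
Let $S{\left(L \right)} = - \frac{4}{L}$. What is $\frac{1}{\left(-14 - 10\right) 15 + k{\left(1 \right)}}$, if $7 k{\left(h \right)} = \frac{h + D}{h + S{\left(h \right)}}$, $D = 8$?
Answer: $- \frac{7}{2523} \approx -0.0027745$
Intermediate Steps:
$k{\left(h \right)} = \frac{8 + h}{7 \left(h - \frac{4}{h}\right)}$ ($k{\left(h \right)} = \frac{\left(h + 8\right) \frac{1}{h - \frac{4}{h}}}{7} = \frac{\left(8 + h\right) \frac{1}{h - \frac{4}{h}}}{7} = \frac{\frac{1}{h - \frac{4}{h}} \left(8 + h\right)}{7} = \frac{8 + h}{7 \left(h - \frac{4}{h}\right)}$)
$\frac{1}{\left(-14 - 10\right) 15 + k{\left(1 \right)}} = \frac{1}{\left(-14 - 10\right) 15 + \frac{1}{7} \cdot 1 \frac{1}{-4 + 1^{2}} \left(8 + 1\right)} = \frac{1}{\left(-24\right) 15 + \frac{1}{7} \cdot 1 \frac{1}{-4 + 1} \cdot 9} = \frac{1}{-360 + \frac{1}{7} \cdot 1 \frac{1}{-3} \cdot 9} = \frac{1}{-360 + \frac{1}{7} \cdot 1 \left(- \frac{1}{3}\right) 9} = \frac{1}{-360 - \frac{3}{7}} = \frac{1}{- \frac{2523}{7}} = - \frac{7}{2523}$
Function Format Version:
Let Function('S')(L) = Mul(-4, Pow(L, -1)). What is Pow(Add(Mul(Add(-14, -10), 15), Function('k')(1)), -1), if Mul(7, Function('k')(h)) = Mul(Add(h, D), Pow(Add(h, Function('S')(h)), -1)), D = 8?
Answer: Rational(-7, 2523) ≈ -0.0027745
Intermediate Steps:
Function('k')(h) = Mul(Rational(1, 7), Pow(Add(h, Mul(-4, Pow(h, -1))), -1), Add(8, h)) (Function('k')(h) = Mul(Rational(1, 7), Mul(Add(h, 8), Pow(Add(h, Mul(-4, Pow(h, -1))), -1))) = Mul(Rational(1, 7), Mul(Add(8, h), Pow(Add(h, Mul(-4, Pow(h, -1))), -1))) = Mul(Rational(1, 7), Mul(Pow(Add(h, Mul(-4, Pow(h, -1))), -1), Add(8, h))) = Mul(Rational(1, 7), Pow(Add(h, Mul(-4, Pow(h, -1))), -1), Add(8, h)))
Pow(Add(Mul(Add(-14, -10), 15), Function('k')(1)), -1) = Pow(Add(Mul(Add(-14, -10), 15), Mul(Rational(1, 7), 1, Pow(Add(-4, Pow(1, 2)), -1), Add(8, 1))), -1) = Pow(Add(Mul(-24, 15), Mul(Rational(1, 7), 1, Pow(Add(-4, 1), -1), 9)), -1) = Pow(Add(-360, Mul(Rational(1, 7), 1, Pow(-3, -1), 9)), -1) = Pow(Add(-360, Mul(Rational(1, 7), 1, Rational(-1, 3), 9)), -1) = Pow(Add(-360, Rational(-3, 7)), -1) = Pow(Rational(-2523, 7), -1) = Rational(-7, 2523)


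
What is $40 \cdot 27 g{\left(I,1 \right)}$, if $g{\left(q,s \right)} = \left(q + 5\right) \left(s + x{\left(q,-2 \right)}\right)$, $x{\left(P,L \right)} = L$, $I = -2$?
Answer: $-3240$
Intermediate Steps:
$g{\left(q,s \right)} = \left(-2 + s\right) \left(5 + q\right)$ ($g{\left(q,s \right)} = \left(q + 5\right) \left(s - 2\right) = \left(5 + q\right) \left(-2 + s\right) = \left(-2 + s\right) \left(5 + q\right)$)
$40 \cdot 27 g{\left(I,1 \right)} = 40 \cdot 27 \left(-10 - -4 + 5 \cdot 1 - 2\right) = 1080 \left(-10 + 4 + 5 - 2\right) = 1080 \left(-3\right) = -3240$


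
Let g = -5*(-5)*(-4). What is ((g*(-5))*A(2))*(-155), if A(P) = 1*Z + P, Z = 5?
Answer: -542500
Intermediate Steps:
A(P) = 5 + P (A(P) = 1*5 + P = 5 + P)
g = -100 (g = 25*(-4) = -100)
((g*(-5))*A(2))*(-155) = ((-100*(-5))*(5 + 2))*(-155) = (500*7)*(-155) = 3500*(-155) = -542500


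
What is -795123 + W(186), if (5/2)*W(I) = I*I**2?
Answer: 8894097/5 ≈ 1.7788e+6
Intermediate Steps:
W(I) = 2*I**3/5 (W(I) = 2*(I*I**2)/5 = 2*I**3/5)
-795123 + W(186) = -795123 + (2/5)*186**3 = -795123 + (2/5)*6434856 = -795123 + 12869712/5 = 8894097/5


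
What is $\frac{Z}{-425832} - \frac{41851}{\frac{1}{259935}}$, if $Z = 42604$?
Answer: $- \frac{1158107577796381}{106458} \approx -1.0879 \cdot 10^{10}$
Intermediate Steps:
$\frac{Z}{-425832} - \frac{41851}{\frac{1}{259935}} = \frac{42604}{-425832} - \frac{41851}{\frac{1}{259935}} = 42604 \left(- \frac{1}{425832}\right) - 41851 \frac{1}{\frac{1}{259935}} = - \frac{10651}{106458} - 10878539685 = - \frac{1158107577796381}{106458}$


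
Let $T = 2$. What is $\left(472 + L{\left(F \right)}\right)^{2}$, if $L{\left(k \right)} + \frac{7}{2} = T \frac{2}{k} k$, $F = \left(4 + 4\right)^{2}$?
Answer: $\frac{893025}{4} \approx 2.2326 \cdot 10^{5}$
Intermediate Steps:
$F = 64$ ($F = 8^{2} = 64$)
$L{\left(k \right)} = \frac{1}{2}$ ($L{\left(k \right)} = - \frac{7}{2} + 2 \frac{2}{k} k = - \frac{7}{2} + \frac{4}{k} k = - \frac{7}{2} + 4 = \frac{1}{2}$)
$\left(472 + L{\left(F \right)}\right)^{2} = \left(472 + \frac{1}{2}\right)^{2} = \left(\frac{945}{2}\right)^{2} = \frac{893025}{4}$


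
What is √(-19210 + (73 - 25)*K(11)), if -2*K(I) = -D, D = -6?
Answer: I*√19354 ≈ 139.12*I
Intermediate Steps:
K(I) = -3 (K(I) = -(-1)*(-6)/2 = -½*6 = -3)
√(-19210 + (73 - 25)*K(11)) = √(-19210 + (73 - 25)*(-3)) = √(-19210 + 48*(-3)) = √(-19210 - 144) = √(-19354) = I*√19354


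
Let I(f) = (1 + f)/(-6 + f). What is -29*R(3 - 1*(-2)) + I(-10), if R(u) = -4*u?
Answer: 9289/16 ≈ 580.56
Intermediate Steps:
I(f) = (1 + f)/(-6 + f)
-29*R(3 - 1*(-2)) + I(-10) = -(-116)*(3 - 1*(-2)) + (1 - 10)/(-6 - 10) = -(-116)*(3 + 2) - 9/(-16) = -(-116)*5 - 1/16*(-9) = -29*(-20) + 9/16 = 580 + 9/16 = 9289/16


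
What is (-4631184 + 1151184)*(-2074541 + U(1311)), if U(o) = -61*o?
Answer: 7497701760000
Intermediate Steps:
U(o) = -61*o
(-4631184 + 1151184)*(-2074541 + U(1311)) = (-4631184 + 1151184)*(-2074541 - 61*1311) = -3480000*(-2074541 - 79971) = -3480000*(-2154512) = 7497701760000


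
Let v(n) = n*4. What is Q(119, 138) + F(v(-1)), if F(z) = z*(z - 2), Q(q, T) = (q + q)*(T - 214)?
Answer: -18064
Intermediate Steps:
Q(q, T) = 2*q*(-214 + T) (Q(q, T) = (2*q)*(-214 + T) = 2*q*(-214 + T))
v(n) = 4*n
F(z) = z*(-2 + z)
Q(119, 138) + F(v(-1)) = 2*119*(-214 + 138) + (4*(-1))*(-2 + 4*(-1)) = 2*119*(-76) - 4*(-2 - 4) = -18088 - 4*(-6) = -18088 + 24 = -18064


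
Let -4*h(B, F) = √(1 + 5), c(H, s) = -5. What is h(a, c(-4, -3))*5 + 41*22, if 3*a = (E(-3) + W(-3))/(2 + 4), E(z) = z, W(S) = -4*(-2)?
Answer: 902 - 5*√6/4 ≈ 898.94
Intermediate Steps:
W(S) = 8
a = 5/18 (a = ((-3 + 8)/(2 + 4))/3 = (5/6)/3 = (5*(⅙))/3 = (⅓)*(⅚) = 5/18 ≈ 0.27778)
h(B, F) = -√6/4 (h(B, F) = -√(1 + 5)/4 = -√6/4)
h(a, c(-4, -3))*5 + 41*22 = -√6/4*5 + 41*22 = -5*√6/4 + 902 = 902 - 5*√6/4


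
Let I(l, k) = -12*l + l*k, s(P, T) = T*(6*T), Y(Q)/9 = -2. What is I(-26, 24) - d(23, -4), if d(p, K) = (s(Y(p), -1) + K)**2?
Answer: -316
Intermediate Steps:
Y(Q) = -18 (Y(Q) = 9*(-2) = -18)
s(P, T) = 6*T**2
d(p, K) = (6 + K)**2 (d(p, K) = (6*(-1)**2 + K)**2 = (6*1 + K)**2 = (6 + K)**2)
I(l, k) = -12*l + k*l
I(-26, 24) - d(23, -4) = -26*(-12 + 24) - (6 - 4)**2 = -26*12 - 1*2**2 = -312 - 1*4 = -312 - 4 = -316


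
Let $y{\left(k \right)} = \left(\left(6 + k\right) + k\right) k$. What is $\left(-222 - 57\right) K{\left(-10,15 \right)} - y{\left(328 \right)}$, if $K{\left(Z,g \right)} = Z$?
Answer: $-214346$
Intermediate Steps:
$y{\left(k \right)} = k \left(6 + 2 k\right)$ ($y{\left(k \right)} = \left(6 + 2 k\right) k = k \left(6 + 2 k\right)$)
$\left(-222 - 57\right) K{\left(-10,15 \right)} - y{\left(328 \right)} = \left(-222 - 57\right) \left(-10\right) - 2 \cdot 328 \left(3 + 328\right) = \left(-279\right) \left(-10\right) - 2 \cdot 328 \cdot 331 = 2790 - 217136 = -214346$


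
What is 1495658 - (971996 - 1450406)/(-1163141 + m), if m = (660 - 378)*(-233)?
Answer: 1837934367916/1228847 ≈ 1.4957e+6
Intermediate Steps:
m = -65706 (m = 282*(-233) = -65706)
1495658 - (971996 - 1450406)/(-1163141 + m) = 1495658 - (971996 - 1450406)/(-1163141 - 65706) = 1495658 - (-478410)/(-1228847) = 1495658 - (-478410)*(-1)/1228847 = 1495658 - 1*478410/1228847 = 1495658 - 478410/1228847 = 1837934367916/1228847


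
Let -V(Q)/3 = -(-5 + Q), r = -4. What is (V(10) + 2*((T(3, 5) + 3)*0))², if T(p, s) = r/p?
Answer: 225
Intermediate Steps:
T(p, s) = -4/p
V(Q) = -15 + 3*Q (V(Q) = -(-3)*(-5 + Q) = -3*(5 - Q) = -15 + 3*Q)
(V(10) + 2*((T(3, 5) + 3)*0))² = ((-15 + 3*10) + 2*((-4/3 + 3)*0))² = ((-15 + 30) + 2*((-4*⅓ + 3)*0))² = (15 + 2*((-4/3 + 3)*0))² = (15 + 2*((5/3)*0))² = (15 + 2*0)² = (15 + 0)² = 15² = 225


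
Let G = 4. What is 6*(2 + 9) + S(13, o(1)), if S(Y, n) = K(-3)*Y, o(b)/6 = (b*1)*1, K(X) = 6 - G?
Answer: 92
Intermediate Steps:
K(X) = 2 (K(X) = 6 - 1*4 = 6 - 4 = 2)
o(b) = 6*b (o(b) = 6*((b*1)*1) = 6*(b*1) = 6*b)
S(Y, n) = 2*Y
6*(2 + 9) + S(13, o(1)) = 6*(2 + 9) + 2*13 = 6*11 + 26 = 66 + 26 = 92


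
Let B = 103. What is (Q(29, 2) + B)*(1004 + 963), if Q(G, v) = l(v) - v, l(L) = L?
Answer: 202601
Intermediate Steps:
Q(G, v) = 0 (Q(G, v) = v - v = 0)
(Q(29, 2) + B)*(1004 + 963) = (0 + 103)*(1004 + 963) = 103*1967 = 202601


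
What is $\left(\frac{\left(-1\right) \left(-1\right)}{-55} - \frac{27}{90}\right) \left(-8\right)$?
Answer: $\frac{28}{11} \approx 2.5455$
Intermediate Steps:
$\left(\frac{\left(-1\right) \left(-1\right)}{-55} - \frac{27}{90}\right) \left(-8\right) = \left(1 \left(- \frac{1}{55}\right) - \frac{3}{10}\right) \left(-8\right) = \left(- \frac{1}{55} - \frac{3}{10}\right) \left(-8\right) = \left(- \frac{7}{22}\right) \left(-8\right) = \frac{28}{11}$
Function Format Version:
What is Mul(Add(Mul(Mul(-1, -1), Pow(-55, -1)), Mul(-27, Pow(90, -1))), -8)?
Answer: Rational(28, 11) ≈ 2.5455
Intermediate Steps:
Mul(Add(Mul(Mul(-1, -1), Pow(-55, -1)), Mul(-27, Pow(90, -1))), -8) = Mul(Add(Mul(1, Rational(-1, 55)), Mul(-27, Rational(1, 90))), -8) = Mul(Add(Rational(-1, 55), Rational(-3, 10)), -8) = Mul(Rational(-7, 22), -8) = Rational(28, 11)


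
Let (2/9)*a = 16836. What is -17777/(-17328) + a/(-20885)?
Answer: -941531291/361895280 ≈ -2.6017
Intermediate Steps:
a = 75762 (a = (9/2)*16836 = 75762)
-17777/(-17328) + a/(-20885) = -17777/(-17328) + 75762/(-20885) = -17777*(-1/17328) + 75762*(-1/20885) = 17777/17328 - 75762/20885 = -941531291/361895280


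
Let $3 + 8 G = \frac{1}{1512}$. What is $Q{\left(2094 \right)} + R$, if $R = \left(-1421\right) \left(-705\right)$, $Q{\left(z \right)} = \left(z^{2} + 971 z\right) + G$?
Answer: $\frac{89751287305}{12096} \approx 7.4199 \cdot 10^{6}$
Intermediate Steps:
$G = - \frac{4535}{12096}$ ($G = - \frac{3}{8} + \frac{1}{8 \cdot 1512} = - \frac{3}{8} + \frac{1}{8} \cdot \frac{1}{1512} = - \frac{3}{8} + \frac{1}{12096} = - \frac{4535}{12096} \approx -0.37492$)
$Q{\left(z \right)} = - \frac{4535}{12096} + z^{2} + 971 z$ ($Q{\left(z \right)} = \left(z^{2} + 971 z\right) - \frac{4535}{12096} = - \frac{4535}{12096} + z^{2} + 971 z$)
$R = 1001805$
$Q{\left(2094 \right)} + R = \left(- \frac{4535}{12096} + 2094^{2} + 971 \cdot 2094\right) + 1001805 = \left(- \frac{4535}{12096} + 4384836 + 2033274\right) + 1001805 = \frac{77633454025}{12096} + 1001805 = \frac{89751287305}{12096}$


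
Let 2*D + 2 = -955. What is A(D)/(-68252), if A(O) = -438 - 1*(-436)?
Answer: 1/34126 ≈ 2.9303e-5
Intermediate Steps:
D = -957/2 (D = -1 + (½)*(-955) = -1 - 955/2 = -957/2 ≈ -478.50)
A(O) = -2 (A(O) = -438 + 436 = -2)
A(D)/(-68252) = -2/(-68252) = -2*(-1/68252) = 1/34126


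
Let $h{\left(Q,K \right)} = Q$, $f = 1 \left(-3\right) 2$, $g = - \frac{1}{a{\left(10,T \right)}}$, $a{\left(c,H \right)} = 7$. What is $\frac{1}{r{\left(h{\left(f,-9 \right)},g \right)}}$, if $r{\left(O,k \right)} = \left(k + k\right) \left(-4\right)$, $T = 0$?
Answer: $\frac{7}{8} \approx 0.875$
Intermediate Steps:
$g = - \frac{1}{7} \approx -0.14286$
$f = -6$ ($f = \left(-3\right) 2 = -6$)
$r{\left(O,k \right)} = - 8 k$ ($r{\left(O,k \right)} = 2 k \left(-4\right) = - 8 k$)
$\frac{1}{r{\left(h{\left(f,-9 \right)},g \right)}} = \frac{1}{\left(-8\right) \left(- \frac{1}{7}\right)} = \frac{1}{\frac{8}{7}} = \frac{7}{8}$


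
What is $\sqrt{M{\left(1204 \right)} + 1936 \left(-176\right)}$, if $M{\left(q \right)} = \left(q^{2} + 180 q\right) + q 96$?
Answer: $4 \sqrt{90074} \approx 1200.5$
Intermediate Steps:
$M{\left(q \right)} = q^{2} + 276 q$ ($M{\left(q \right)} = \left(q^{2} + 180 q\right) + 96 q = q^{2} + 276 q$)
$\sqrt{M{\left(1204 \right)} + 1936 \left(-176\right)} = \sqrt{1204 \left(276 + 1204\right) + 1936 \left(-176\right)} = \sqrt{1204 \cdot 1480 - 340736} = \sqrt{1781920 - 340736} = \sqrt{1441184} = 4 \sqrt{90074}$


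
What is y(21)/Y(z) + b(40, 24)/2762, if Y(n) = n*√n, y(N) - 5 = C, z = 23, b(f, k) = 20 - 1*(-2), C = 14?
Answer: 11/1381 + 19*√23/529 ≈ 0.18022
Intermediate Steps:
b(f, k) = 22 (b(f, k) = 20 + 2 = 22)
y(N) = 19 (y(N) = 5 + 14 = 19)
Y(n) = n^(3/2)
y(21)/Y(z) + b(40, 24)/2762 = 19/(23^(3/2)) + 22/2762 = 19/((23*√23)) + 22*(1/2762) = 19*(√23/529) + 11/1381 = 19*√23/529 + 11/1381 = 11/1381 + 19*√23/529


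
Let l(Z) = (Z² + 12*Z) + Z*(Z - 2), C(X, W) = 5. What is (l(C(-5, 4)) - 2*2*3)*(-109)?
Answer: -9592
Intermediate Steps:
l(Z) = Z² + 12*Z + Z*(-2 + Z) (l(Z) = (Z² + 12*Z) + Z*(-2 + Z) = Z² + 12*Z + Z*(-2 + Z))
(l(C(-5, 4)) - 2*2*3)*(-109) = (2*5*(5 + 5) - 2*2*3)*(-109) = (2*5*10 - 4*3)*(-109) = (100 - 12)*(-109) = 88*(-109) = -9592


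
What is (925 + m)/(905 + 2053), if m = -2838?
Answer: -1913/2958 ≈ -0.64672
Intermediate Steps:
(925 + m)/(905 + 2053) = (925 - 2838)/(905 + 2053) = -1913/2958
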